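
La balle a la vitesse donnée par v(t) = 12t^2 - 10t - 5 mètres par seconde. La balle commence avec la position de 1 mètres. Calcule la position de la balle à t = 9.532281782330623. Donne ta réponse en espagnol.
Para resolver esto, necesitamos tomar 1 integral de nuestra ecuación de la velocidad v(t) = 12·t^2 - 10·t - 5. La antiderivada de la velocidad, con x(0) = 1, da la posición: x(t) = 4·t^3 - 5·t^2 - 5·t + 1. De la ecuación de la posición x(t) = 4·t^3 - 5·t^2 - 5·t + 1, sustituimos t = 9.532281782330623 para obtener x = 2963.59671696440.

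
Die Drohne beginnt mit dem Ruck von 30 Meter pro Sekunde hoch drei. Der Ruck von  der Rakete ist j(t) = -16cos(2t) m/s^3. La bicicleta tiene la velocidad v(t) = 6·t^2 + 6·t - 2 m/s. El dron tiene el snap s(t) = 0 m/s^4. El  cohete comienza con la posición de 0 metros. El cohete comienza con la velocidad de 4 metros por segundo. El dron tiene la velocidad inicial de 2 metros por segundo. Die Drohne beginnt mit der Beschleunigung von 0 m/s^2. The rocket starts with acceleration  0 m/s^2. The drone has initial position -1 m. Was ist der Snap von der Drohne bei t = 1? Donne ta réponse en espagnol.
De la ecuación del snap s(t) = 0, sustituimos t = 1 para obtener s = 0.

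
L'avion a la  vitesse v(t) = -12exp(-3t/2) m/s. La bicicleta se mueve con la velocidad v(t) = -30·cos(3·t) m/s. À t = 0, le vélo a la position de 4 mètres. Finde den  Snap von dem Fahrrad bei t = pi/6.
Ausgehend von der Geschwindigkeit v(t) = -30·cos(3·t), nehmen wir 3 Ableitungen. Durch Ableiten von der Geschwindigkeit erhalten wir die Beschleunigung: a(t) = 90·sin(3·t). Mit d/dt von a(t) finden wir j(t) = 270·cos(3·t). Durch Ableiten von dem Ruck erhalten wir den Snap: s(t) = -810·sin(3·t). Aus der Gleichung für den Snap s(t) = -810·sin(3·t), setzen wir t = pi/6 ein und erhalten s = -810.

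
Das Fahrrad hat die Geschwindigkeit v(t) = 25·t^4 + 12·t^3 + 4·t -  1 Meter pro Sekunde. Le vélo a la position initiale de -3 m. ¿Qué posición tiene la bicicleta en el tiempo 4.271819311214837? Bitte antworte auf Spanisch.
Debemos encontrar la antiderivada de nuestra ecuación de la velocidad v(t) = 25·t^4 + 12·t^3 + 4·t - 1 1 vez. La integral de la velocidad es la posición. Usando x(0) = -3, obtenemos x(t) = 5·t^5 + 3·t^4 + 2·t^2 - t - 3. De la ecuación de la posición x(t) = 5·t^5 + 3·t^4 + 2·t^2 - t - 3, sustituimos t = 4.271819311214837 para obtener x = 8140.93991257789.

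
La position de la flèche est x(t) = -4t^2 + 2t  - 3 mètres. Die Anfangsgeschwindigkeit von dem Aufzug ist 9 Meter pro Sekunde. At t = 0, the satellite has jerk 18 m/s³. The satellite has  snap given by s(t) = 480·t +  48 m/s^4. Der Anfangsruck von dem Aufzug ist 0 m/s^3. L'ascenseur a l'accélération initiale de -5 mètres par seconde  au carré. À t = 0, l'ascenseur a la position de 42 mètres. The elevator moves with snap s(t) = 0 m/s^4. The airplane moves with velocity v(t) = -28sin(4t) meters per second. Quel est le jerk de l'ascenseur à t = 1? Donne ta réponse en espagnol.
Partiendo del snap s(t) = 0, tomamos 1 integral. La integral del snap es la sacudida. Usando j(0) = 0, obtenemos j(t) = 0. De la ecuación de la sacudida j(t) = 0, sustituimos t = 1 para obtener j = 0.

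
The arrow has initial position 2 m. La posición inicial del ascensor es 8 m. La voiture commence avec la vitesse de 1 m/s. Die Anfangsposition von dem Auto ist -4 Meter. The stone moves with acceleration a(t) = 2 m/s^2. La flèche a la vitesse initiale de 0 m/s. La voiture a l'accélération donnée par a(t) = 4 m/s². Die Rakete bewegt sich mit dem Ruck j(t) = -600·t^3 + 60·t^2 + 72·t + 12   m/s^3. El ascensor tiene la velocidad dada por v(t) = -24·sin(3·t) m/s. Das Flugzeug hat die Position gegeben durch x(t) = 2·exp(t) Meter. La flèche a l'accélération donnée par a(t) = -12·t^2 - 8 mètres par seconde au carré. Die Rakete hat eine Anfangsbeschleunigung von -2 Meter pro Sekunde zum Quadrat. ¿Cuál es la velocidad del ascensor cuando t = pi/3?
Tenemos la velocidad v(t) = -24·sin(3·t). Sustituyendo t = pi/3: v(pi/3) = 0.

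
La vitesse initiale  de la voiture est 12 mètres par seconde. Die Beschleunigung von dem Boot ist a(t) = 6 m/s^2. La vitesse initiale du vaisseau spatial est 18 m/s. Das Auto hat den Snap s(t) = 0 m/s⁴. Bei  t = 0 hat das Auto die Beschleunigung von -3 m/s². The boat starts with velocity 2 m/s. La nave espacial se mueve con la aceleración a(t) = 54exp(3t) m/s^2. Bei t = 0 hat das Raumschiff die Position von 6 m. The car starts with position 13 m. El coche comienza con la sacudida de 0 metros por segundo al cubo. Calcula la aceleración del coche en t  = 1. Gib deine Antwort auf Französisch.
Pour résoudre ceci, nous devons prendre 2 primitives de notre équation du snap s(t) = 0. L'intégrale du snap est le jerk. En utilisant j(0) = 0, nous obtenons j(t) = 0. L'intégrale du jerk, avec a(0) = -3, donne l'accélération: a(t) = -3. Nous avons l'accélération a(t) = -3. En substituant t = 1: a(1) = -3.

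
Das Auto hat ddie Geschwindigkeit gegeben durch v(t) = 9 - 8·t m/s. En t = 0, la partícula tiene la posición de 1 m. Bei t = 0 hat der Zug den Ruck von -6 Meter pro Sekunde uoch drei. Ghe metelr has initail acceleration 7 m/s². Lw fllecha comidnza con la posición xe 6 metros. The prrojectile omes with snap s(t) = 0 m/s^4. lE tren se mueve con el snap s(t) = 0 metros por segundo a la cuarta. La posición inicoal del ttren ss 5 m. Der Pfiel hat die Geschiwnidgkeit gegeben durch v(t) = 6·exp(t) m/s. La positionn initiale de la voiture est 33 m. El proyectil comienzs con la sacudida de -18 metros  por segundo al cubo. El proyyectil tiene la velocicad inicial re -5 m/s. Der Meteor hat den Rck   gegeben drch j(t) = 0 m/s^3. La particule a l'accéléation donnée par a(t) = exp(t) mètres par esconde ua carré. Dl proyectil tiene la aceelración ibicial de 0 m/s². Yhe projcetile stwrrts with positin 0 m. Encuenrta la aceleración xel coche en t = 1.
Para resolver esto, necesitamos tomar 1 derivada de nuestra ecuación de la velocidad v(t) = 9 - 8·t. Tomando d/dt de v(t), encontramos a(t) = -8. Usando a(t) = -8 y sustituyendo t = 1, encontramos a = -8.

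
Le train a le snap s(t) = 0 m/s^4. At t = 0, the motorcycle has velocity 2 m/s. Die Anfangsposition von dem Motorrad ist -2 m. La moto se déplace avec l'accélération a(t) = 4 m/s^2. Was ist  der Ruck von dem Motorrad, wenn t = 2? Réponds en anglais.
We must differentiate our acceleration equation a(t) = 4 1 time. The derivative of acceleration gives jerk: j(t) = 0. We have jerk j(t) = 0. Substituting t = 2: j(2) = 0.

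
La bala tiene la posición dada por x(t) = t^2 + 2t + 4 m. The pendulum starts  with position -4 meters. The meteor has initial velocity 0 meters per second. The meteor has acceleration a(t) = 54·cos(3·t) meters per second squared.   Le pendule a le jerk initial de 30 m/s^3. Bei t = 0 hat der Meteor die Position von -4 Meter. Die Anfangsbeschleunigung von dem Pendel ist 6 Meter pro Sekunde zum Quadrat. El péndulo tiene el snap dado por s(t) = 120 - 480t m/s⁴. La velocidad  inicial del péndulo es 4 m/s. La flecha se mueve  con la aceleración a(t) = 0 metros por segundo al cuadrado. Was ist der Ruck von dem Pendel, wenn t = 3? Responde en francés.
Nous devons intégrer notre équation du snap s(t) = 120 - 480·t 1 fois. En prenant ∫s(t)dt et en appliquant j(0) = 30, nous trouvons j(t) = -240·t^2 + 120·t + 30. Nous avons le jerk j(t) = -240·t^2 + 120·t + 30. En substituant t = 3: j(3) = -1770.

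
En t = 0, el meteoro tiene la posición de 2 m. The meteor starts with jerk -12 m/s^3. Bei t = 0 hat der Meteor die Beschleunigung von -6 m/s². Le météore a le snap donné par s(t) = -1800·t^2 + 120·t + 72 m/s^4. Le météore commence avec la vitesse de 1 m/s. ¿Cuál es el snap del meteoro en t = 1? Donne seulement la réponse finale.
El snap en t = 1 es s = -1608.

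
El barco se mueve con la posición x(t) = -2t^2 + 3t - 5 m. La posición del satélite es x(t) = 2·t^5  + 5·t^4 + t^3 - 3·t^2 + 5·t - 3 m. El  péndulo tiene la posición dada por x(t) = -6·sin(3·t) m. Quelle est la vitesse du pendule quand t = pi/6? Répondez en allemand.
Ausgehend von der Position x(t) = -6·sin(3·t), nehmen wir 1 Ableitung. Die Ableitung von der Position ergibt die Geschwindigkeit: v(t) = -18·cos(3·t). Mit v(t) = -18·cos(3·t) und Einsetzen von t = pi/6, finden wir v = 0.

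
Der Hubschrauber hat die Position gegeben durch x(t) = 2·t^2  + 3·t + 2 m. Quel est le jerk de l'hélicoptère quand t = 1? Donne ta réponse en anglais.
To solve this, we need to take 3 derivatives of our position equation x(t) = 2·t^2 + 3·t + 2. The derivative of position gives velocity: v(t) = 4·t + 3. The derivative of velocity gives acceleration: a(t) = 4. The derivative of acceleration gives jerk: j(t) = 0. We have jerk j(t) = 0. Substituting t = 1: j(1) = 0.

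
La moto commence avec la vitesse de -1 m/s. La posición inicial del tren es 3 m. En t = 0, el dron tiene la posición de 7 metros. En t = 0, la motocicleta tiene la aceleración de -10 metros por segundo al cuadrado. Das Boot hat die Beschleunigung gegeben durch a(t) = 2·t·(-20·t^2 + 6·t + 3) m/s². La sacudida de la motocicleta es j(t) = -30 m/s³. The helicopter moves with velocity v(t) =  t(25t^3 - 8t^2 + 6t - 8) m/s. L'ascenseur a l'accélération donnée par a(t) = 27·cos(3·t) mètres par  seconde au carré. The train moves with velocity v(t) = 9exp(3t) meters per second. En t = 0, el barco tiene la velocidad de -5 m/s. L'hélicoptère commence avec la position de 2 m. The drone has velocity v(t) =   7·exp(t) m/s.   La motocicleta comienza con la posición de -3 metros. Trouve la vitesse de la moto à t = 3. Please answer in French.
Nous devons intégrer notre équation du jerk j(t) = -30 2 fois. La primitive du jerk, avec a(0) = -10, donne l'accélération: a(t) = -30·t - 10. La primitive de l'accélération, avec v(0) = -1, donne la vitesse: v(t) = -15·t^2 - 10·t - 1. En utilisant v(t) = -15·t^2 - 10·t - 1 et en substituant t = 3, nous trouvons v = -166.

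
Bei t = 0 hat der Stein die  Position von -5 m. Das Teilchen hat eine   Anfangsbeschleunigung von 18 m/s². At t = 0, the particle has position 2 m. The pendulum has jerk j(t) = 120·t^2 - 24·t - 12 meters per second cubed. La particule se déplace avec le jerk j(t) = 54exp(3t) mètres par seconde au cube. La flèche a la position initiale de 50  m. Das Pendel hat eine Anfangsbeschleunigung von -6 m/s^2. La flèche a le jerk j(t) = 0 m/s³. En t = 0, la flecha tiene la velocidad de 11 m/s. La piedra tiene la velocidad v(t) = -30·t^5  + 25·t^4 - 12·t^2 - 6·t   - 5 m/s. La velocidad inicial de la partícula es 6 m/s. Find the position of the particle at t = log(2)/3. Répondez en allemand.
Wir müssen das Integral unserer Gleichung für den Ruck j(t) = 54·exp(3·t) 3-mal finden. Durch Integration von dem Ruck und Verwendung der Anfangsbedingung a(0) = 18, erhalten wir a(t) = 18·exp(3·t). Die Stammfunktion von der Beschleunigung, mit v(0) = 6, ergibt die Geschwindigkeit: v(t) = 6·exp(3·t). Die Stammfunktion von der Geschwindigkeit ist die Position. Mit x(0) = 2 erhalten wir x(t) = 2·exp(3·t). Mit x(t) = 2·exp(3·t) und Einsetzen von t = log(2)/3, finden wir x = 4.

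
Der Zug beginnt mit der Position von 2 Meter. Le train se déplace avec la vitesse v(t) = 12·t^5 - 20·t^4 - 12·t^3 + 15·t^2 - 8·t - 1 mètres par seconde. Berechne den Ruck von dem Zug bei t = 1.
Wir müssen unsere Gleichung für die Geschwindigkeit v(t) = 12·t^5 - 20·t^4 - 12·t^3 + 15·t^2 - 8·t - 1 2-mal ableiten. Die Ableitung von der Geschwindigkeit ergibt die Beschleunigung: a(t) = 60·t^4 - 80·t^3 - 36·t^2 + 30·t - 8. Mit d/dt von a(t) finden wir j(t) = 240·t^3 - 240·t^2 - 72·t + 30. Wir haben den Ruck j(t) = 240·t^3 - 240·t^2 - 72·t + 30. Durch Einsetzen von t = 1: j(1) = -42.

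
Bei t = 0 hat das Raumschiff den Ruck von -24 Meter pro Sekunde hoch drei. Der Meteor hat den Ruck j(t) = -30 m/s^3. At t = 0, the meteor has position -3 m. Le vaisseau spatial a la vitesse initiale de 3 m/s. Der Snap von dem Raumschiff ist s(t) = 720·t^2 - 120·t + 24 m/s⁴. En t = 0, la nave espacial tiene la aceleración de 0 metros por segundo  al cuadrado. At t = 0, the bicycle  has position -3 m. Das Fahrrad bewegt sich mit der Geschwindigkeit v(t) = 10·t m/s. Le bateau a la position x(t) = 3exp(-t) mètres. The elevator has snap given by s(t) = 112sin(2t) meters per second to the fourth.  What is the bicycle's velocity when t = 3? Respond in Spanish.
Tenemos la velocidad v(t) = 10·t. Sustituyendo t = 3: v(3) = 30.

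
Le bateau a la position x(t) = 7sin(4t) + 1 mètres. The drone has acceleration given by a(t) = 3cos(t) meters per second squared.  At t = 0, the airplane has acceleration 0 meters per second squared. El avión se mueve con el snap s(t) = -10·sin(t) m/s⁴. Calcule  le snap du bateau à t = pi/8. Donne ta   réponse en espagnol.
Para resolver esto, necesitamos tomar 4 derivadas de nuestra ecuación de la posición x(t) = 7·sin(4·t) + 1. La derivada de la posición da la velocidad: v(t) = 28·cos(4·t). La derivada de la velocidad da la aceleración: a(t) = -112·sin(4·t). Derivando la aceleración, obtenemos la sacudida: j(t) = -448·cos(4·t). Derivando la sacudida, obtenemos el snap: s(t) = 1792·sin(4·t). Tenemos el snap s(t) = 1792·sin(4·t). Sustituyendo t = pi/8: s(pi/8) = 1792.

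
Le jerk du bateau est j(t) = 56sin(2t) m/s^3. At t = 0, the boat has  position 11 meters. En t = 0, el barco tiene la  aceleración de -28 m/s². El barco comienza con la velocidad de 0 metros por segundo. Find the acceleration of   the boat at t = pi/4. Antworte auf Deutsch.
Wir müssen die Stammfunktion unserer Gleichung für den Ruck j(t) = 56·sin(2·t) 1-mal finden. Die Stammfunktion von dem Ruck, mit a(0) = -28, ergibt die Beschleunigung: a(t) = -28·cos(2·t). Wir haben die Beschleunigung a(t) = -28·cos(2·t). Durch Einsetzen von t = pi/4: a(pi/4) = 0.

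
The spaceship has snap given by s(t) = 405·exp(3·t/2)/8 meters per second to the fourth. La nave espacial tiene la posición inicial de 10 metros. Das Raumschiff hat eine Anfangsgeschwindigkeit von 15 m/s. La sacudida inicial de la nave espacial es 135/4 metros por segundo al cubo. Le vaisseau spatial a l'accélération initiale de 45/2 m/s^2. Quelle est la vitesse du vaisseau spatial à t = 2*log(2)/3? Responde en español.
Partiendo del snap s(t) = 405·exp(3·t/2)/8, tomamos 3 antiderivadas. Tomando ∫s(t)dt y aplicando j(0) = 135/4, encontramos j(t) = 135·exp(3·t/2)/4. Tomando ∫j(t)dt y aplicando a(0) = 45/2, encontramos a(t) = 45·exp(3·t/2)/2. La antiderivada de la aceleración, con v(0) = 15, da la velocidad: v(t) = 15·exp(3·t/2). Usando v(t) = 15·exp(3·t/2) y sustituyendo t = 2*log(2)/3, encontramos v = 30.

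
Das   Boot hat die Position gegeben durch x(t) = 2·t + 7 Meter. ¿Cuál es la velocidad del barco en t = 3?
Para resolver esto, necesitamos tomar 1 derivada de nuestra ecuación de la posición x(t) = 2·t + 7. Tomando d/dt de x(t), encontramos v(t) = 2. Usando v(t) = 2 y sustituyendo t = 3, encontramos v = 2.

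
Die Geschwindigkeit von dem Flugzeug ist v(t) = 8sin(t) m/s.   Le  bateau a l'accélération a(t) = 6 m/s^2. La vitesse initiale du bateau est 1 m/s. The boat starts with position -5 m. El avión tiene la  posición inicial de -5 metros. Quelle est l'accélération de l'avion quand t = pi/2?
Pour résoudre ceci, nous devons prendre 1 dérivée de notre équation de la vitesse v(t) = 8·sin(t). En prenant d/dt de v(t), nous trouvons a(t) = 8·cos(t). En utilisant a(t) = 8·cos(t) et en substituant t = pi/2, nous trouvons a = 0.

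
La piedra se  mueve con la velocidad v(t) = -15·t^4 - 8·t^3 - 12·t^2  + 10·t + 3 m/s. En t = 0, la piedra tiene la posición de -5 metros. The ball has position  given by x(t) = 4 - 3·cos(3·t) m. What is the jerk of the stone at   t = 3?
To solve this, we need to take 2 derivatives of our velocity equation v(t) = -15·t^4 - 8·t^3 - 12·t^2 + 10·t + 3. Taking d/dt of v(t), we find a(t) = -60·t^3 - 24·t^2 - 24·t + 10. Differentiating acceleration, we get jerk: j(t) = -180·t^2 - 48·t - 24. Using j(t) = -180·t^2 - 48·t - 24 and substituting t = 3, we find j = -1788.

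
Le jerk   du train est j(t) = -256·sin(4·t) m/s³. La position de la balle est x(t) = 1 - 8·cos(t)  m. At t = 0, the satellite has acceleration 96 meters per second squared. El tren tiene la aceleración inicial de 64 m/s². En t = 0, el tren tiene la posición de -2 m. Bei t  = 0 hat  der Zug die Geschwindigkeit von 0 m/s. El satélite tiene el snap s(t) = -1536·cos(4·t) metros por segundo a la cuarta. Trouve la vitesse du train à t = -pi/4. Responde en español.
Partiendo de la sacudida j(t) = -256·sin(4·t), tomamos 2 integrales. La integral de la sacudida, con a(0) = 64, da la aceleración: a(t) = 64·cos(4·t). Integrando la aceleración y usando la condición inicial v(0) = 0, obtenemos v(t) = 16·sin(4·t). De la ecuación de la velocidad v(t) = 16·sin(4·t), sustituimos t = -pi/4 para obtener v = 0.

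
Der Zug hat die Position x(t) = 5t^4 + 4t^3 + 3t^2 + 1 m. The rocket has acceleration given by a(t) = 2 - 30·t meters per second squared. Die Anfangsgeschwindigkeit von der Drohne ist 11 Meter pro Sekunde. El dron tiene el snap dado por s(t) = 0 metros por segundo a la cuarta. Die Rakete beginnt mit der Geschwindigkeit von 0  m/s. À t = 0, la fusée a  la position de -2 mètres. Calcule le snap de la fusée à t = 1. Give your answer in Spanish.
Partiendo de la aceleración a(t) = 2 - 30·t, tomamos 2 derivadas. Derivando la aceleración, obtenemos la sacudida: j(t) = -30. La derivada de la sacudida da el snap: s(t) = 0. De la ecuación del snap s(t) = 0, sustituimos t = 1 para obtener s = 0.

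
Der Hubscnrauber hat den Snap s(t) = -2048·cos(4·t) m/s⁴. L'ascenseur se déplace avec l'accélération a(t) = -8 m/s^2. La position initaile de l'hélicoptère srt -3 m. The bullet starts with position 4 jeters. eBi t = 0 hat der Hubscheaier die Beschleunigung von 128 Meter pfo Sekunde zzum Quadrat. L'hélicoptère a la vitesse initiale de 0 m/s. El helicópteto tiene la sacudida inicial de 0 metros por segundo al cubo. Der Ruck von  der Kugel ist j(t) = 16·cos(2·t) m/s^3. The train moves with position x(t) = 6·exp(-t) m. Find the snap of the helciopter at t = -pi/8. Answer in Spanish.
Usando s(t) = -2048·cos(4·t) y sustituyendo t = -pi/8, encontramos s = 0.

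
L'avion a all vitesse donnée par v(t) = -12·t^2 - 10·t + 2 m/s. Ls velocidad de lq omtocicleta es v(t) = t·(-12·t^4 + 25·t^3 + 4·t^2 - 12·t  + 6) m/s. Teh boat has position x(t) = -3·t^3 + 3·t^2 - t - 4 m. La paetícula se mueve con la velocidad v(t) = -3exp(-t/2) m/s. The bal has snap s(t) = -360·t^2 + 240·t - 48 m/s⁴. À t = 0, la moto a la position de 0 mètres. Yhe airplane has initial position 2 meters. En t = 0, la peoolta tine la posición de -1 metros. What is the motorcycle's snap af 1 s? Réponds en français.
Nous devons dériver notre équation de la vitesse v(t) = t·(-12·t^4 + 25·t^3 + 4·t^2 - 12·t + 6) 3 fois. En prenant d/dt de v(t), nous trouvons a(t) = -12·t^4 + 25·t^3 + 4·t^2 + t·(-48·t^3 + 75·t^2 + 8·t - 12) - 12·t + 6. En prenant d/dt de a(t), nous trouvons j(t) = -96·t^3 + 150·t^2 + t·(-144·t^2 + 150·t + 8) + 16·t - 24. En prenant d/dt de j(t), nous trouvons s(t) = -432·t^2 + t·(150 - 288·t) + 450·t + 24. De l'équation du snap s(t) = -432·t^2 + t·(150 - 288·t) + 450·t + 24, nous substituons t = 1 pour obtenir s = -96.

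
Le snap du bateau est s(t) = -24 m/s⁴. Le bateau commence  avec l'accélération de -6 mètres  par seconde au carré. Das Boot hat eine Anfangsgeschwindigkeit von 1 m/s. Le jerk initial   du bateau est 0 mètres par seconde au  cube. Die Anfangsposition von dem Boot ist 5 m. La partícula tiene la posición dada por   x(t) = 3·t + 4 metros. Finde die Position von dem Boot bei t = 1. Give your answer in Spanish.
Partiendo del snap s(t) = -24, tomamos 4 integrales. La antiderivada del snap, con j(0) = 0, da la sacudida: j(t) = -24·t. Integrando la sacudida y usando la condición inicial a(0) = -6, obtenemos a(t) = -12·t^2 - 6. La antiderivada de la aceleración es la velocidad. Usando v(0) = 1, obtenemos v(t) = -4·t^3 - 6·t + 1. La antiderivada de la velocidad, con x(0) = 5, da la posición: x(t) = -t^4 - 3·t^2 + t + 5. Usando x(t) = -t^4 - 3·t^2 + t + 5 y sustituyendo t = 1, encontramos x = 2.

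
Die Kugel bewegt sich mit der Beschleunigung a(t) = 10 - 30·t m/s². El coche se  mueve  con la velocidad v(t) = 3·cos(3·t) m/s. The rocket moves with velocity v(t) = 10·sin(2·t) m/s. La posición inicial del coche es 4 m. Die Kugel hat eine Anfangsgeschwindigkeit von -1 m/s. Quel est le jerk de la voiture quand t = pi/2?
Pour résoudre ceci, nous devons prendre 2 dérivées de notre équation de la vitesse v(t) = 3·cos(3·t). La dérivée de la vitesse donne l'accélération: a(t) = -9·sin(3·t). En dérivant l'accélération, nous obtenons le jerk: j(t) = -27·cos(3·t). En utilisant j(t) = -27·cos(3·t) et en substituant t = pi/2, nous trouvons j = 0.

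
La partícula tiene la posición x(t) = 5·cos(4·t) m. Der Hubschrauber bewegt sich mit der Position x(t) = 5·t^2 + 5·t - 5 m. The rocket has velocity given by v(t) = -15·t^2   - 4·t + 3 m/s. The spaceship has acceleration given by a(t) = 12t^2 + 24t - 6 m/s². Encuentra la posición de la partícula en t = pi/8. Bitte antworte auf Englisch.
From the given position equation x(t) = 5·cos(4·t), we substitute t = pi/8 to get x = 0.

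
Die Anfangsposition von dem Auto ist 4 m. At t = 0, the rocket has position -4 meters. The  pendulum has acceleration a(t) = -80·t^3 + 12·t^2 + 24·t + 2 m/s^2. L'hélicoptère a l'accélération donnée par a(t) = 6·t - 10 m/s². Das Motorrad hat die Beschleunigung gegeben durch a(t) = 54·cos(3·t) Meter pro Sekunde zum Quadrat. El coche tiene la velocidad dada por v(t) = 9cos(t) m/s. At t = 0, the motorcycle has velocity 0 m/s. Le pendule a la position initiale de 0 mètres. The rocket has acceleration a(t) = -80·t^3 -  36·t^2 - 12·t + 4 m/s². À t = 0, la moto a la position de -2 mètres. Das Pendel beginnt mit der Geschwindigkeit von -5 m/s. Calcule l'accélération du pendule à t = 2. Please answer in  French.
Nous avons l'accélération a(t) = -80·t^3 + 12·t^2 + 24·t + 2. En substituant t = 2: a(2) = -542.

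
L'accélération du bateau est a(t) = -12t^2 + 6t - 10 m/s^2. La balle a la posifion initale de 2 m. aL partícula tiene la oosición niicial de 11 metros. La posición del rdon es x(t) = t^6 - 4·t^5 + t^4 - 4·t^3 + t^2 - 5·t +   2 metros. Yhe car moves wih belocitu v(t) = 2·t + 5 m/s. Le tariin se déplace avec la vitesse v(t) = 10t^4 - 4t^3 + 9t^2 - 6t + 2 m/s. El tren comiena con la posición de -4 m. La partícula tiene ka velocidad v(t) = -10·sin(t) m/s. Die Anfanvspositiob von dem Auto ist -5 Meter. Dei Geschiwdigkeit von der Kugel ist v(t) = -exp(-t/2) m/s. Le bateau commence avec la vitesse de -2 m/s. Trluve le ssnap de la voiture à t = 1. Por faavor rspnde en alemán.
Ausgehend von der Geschwindigkeit v(t) = 2·t + 5, nehmen wir 3 Ableitungen. Die Ableitung von der Geschwindigkeit ergibt die Beschleunigung: a(t) = 2. Durch Ableiten von der Beschleunigung erhalten wir den Ruck: j(t) = 0. Mit d/dt von j(t) finden wir s(t) = 0. Wir haben den Snap s(t) = 0. Durch Einsetzen von t = 1: s(1) = 0.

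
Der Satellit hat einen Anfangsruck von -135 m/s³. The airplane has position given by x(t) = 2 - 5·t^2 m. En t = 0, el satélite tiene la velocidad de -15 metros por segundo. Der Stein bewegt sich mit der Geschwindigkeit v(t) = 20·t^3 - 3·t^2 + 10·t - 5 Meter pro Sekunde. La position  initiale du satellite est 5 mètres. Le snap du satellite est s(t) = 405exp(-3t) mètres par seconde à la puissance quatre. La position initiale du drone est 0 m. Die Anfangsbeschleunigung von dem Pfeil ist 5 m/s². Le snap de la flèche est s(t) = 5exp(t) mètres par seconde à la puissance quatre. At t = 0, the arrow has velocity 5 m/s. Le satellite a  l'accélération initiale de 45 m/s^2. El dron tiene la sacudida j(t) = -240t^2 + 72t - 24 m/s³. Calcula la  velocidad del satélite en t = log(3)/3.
Partiendo del snap s(t) = 405·exp(-3·t), tomamos 3 integrales. La integral del snap, con j(0) = -135, da la sacudida: j(t) = -135·exp(-3·t). Tomando ∫j(t)dt y aplicando a(0) = 45, encontramos a(t) = 45·exp(-3·t). La antiderivada de la aceleración, con v(0) = -15, da la velocidad: v(t) = -15·exp(-3·t). Tenemos la velocidad v(t) = -15·exp(-3·t). Sustituyendo t = log(3)/3: v(log(3)/3) = -5.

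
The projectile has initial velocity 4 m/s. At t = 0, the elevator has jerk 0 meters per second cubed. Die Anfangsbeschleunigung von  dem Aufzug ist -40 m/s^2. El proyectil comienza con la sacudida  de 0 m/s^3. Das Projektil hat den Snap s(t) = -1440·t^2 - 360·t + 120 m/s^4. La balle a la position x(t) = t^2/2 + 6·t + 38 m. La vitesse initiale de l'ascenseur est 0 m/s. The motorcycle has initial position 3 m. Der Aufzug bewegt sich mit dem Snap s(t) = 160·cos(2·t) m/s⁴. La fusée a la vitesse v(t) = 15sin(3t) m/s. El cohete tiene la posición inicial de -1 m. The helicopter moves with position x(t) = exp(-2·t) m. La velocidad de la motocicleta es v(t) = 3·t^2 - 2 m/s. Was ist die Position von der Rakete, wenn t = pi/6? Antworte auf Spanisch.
Debemos encontrar la integral de nuestra ecuación de la velocidad v(t) = 15·sin(3·t) 1 vez. La integral de la velocidad es la posición. Usando x(0) = -1, obtenemos x(t) = 4 - 5·cos(3·t). De la ecuación de la posición x(t) = 4 - 5·cos(3·t), sustituimos t = pi/6 para obtener x = 4.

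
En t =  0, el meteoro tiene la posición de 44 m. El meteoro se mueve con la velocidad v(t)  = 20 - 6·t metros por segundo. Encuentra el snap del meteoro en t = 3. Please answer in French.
Nous devons dériver notre équation de la vitesse v(t) = 20 - 6·t 3 fois. En dérivant la vitesse, nous obtenons l'accélération: a(t) = -6. En dérivant l'accélération, nous obtenons le jerk: j(t) = 0. En prenant d/dt de j(t), nous trouvons s(t) = 0. En utilisant s(t) = 0 et en substituant t = 3, nous trouvons s = 0.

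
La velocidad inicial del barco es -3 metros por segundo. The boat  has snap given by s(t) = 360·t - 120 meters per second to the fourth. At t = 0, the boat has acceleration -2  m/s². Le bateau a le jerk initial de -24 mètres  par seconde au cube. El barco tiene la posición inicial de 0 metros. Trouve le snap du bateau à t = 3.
En utilisant s(t) = 360·t - 120 et en substituant t = 3, nous trouvons s = 960.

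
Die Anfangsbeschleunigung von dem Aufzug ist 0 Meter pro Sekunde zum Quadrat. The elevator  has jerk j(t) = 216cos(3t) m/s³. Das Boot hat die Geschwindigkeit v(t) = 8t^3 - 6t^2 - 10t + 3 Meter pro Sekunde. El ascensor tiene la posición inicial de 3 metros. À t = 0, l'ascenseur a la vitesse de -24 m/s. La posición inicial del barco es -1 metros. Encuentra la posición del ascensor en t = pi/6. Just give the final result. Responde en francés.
À t = pi/6, x = -5.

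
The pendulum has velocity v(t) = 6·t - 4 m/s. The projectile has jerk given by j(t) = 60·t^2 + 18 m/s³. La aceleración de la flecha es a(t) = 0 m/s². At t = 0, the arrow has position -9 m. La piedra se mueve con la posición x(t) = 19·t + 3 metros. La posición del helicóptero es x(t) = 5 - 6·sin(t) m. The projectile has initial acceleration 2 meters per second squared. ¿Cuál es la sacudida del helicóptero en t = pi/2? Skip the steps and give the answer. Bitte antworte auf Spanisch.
La sacudida en t = pi/2 es j = 0.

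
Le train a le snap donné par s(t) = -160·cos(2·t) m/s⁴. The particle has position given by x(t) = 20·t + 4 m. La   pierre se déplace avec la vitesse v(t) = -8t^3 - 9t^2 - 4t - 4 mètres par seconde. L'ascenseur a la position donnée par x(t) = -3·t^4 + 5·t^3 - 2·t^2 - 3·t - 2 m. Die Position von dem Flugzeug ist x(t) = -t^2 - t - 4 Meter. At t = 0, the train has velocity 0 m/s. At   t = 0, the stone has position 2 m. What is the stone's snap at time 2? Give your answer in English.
We must differentiate our velocity equation v(t) = -8·t^3 - 9·t^2 - 4·t - 4 3 times. Differentiating velocity, we get acceleration: a(t) = -24·t^2 - 18·t - 4. Taking d/dt of a(t), we find j(t) = -48·t - 18. Taking d/dt of j(t), we find s(t) = -48. From the given snap equation s(t) = -48, we substitute t = 2 to get s = -48.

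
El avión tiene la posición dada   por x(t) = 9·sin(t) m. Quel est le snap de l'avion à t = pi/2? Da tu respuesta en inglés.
To solve this, we need to take 4 derivatives of our position equation x(t) = 9·sin(t). The derivative of position gives velocity: v(t) = 9·cos(t). Taking d/dt of v(t), we find a(t) = -9·sin(t). The derivative of acceleration gives jerk: j(t) = -9·cos(t). Differentiating jerk, we get snap: s(t) = 9·sin(t). Using s(t) = 9·sin(t) and substituting t = pi/2, we find s = 9.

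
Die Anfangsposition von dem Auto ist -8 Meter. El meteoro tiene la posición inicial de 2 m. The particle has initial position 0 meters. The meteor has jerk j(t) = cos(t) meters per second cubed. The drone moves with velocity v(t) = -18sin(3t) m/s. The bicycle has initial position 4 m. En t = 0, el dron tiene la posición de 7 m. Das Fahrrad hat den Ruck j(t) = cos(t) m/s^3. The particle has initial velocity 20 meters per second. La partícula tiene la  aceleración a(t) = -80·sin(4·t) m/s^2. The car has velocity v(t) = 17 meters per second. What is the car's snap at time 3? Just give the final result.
s(3) = 0.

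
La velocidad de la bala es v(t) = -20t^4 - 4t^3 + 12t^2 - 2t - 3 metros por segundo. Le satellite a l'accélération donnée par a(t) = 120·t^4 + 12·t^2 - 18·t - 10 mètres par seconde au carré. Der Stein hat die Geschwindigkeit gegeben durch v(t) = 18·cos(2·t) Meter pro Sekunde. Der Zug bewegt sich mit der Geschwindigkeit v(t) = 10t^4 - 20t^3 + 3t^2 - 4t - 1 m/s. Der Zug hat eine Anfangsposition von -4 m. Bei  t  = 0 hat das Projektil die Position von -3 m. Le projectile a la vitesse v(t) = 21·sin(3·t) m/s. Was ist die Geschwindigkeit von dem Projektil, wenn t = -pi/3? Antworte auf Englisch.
We have velocity v(t) = 21·sin(3·t). Substituting t = -pi/3: v(-pi/3) = 0.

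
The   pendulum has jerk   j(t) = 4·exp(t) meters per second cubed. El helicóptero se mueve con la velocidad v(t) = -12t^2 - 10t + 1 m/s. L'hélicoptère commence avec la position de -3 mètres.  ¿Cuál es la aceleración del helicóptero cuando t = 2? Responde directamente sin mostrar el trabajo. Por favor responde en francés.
L'accélération à t = 2 est a = -58.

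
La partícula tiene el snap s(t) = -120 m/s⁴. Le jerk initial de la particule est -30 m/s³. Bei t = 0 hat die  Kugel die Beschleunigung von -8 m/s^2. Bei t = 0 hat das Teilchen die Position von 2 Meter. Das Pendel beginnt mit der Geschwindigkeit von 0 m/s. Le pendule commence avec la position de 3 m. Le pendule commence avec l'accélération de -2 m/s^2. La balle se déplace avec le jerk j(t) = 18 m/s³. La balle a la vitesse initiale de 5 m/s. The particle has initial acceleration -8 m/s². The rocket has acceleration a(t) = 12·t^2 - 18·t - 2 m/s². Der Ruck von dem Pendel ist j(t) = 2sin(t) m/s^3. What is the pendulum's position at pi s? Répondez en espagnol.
Para resolver esto, necesitamos tomar 3 integrales de nuestra ecuación de la sacudida j(t) = 2·sin(t). Integrando la sacudida y usando la condición inicial a(0) = -2, obtenemos a(t) = -2·cos(t). La integral de la aceleración es la velocidad. Usando v(0) = 0, obtenemos v(t) = -2·sin(t). La integral de la velocidad es la posición. Usando x(0) = 3, obtenemos x(t) = 2·cos(t) + 1. De la ecuación de la posición x(t) = 2·cos(t) + 1, sustituimos t = pi para obtener x = -1.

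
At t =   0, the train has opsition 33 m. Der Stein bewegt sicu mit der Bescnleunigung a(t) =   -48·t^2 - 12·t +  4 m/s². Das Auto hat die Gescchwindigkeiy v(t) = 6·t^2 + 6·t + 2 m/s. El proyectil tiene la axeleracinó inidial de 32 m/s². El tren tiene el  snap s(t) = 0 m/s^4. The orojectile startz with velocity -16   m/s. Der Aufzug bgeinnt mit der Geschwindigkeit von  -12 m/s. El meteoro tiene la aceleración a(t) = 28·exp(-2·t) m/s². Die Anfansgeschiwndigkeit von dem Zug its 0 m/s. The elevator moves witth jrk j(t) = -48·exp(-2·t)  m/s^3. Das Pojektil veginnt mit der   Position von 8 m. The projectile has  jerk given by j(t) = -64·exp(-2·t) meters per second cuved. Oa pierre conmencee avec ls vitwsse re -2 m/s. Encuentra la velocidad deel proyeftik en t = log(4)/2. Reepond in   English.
To find the answer, we compute 2 integrals of j(t) = -64·exp(-2·t). Integrating jerk and using the initial condition a(0) = 32, we get a(t) = 32·exp(-2·t). Integrating acceleration and using the initial condition v(0) = -16, we get v(t) = -16·exp(-2·t). Using v(t) = -16·exp(-2·t) and substituting t = log(4)/2, we find v = -4.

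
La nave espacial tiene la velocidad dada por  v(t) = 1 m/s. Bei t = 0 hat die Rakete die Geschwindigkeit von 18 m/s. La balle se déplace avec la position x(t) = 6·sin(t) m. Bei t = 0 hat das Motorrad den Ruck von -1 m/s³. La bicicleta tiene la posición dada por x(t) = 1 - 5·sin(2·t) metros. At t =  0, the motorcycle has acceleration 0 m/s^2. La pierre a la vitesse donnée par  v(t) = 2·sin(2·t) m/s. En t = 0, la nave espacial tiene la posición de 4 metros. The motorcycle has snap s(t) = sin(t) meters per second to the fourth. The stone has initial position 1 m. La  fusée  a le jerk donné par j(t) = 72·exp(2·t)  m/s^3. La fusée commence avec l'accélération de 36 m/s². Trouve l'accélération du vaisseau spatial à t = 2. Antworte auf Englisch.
We must differentiate our velocity equation v(t) = 1 1 time. The derivative of velocity gives acceleration: a(t) = 0. Using a(t) = 0 and substituting t = 2, we find a = 0.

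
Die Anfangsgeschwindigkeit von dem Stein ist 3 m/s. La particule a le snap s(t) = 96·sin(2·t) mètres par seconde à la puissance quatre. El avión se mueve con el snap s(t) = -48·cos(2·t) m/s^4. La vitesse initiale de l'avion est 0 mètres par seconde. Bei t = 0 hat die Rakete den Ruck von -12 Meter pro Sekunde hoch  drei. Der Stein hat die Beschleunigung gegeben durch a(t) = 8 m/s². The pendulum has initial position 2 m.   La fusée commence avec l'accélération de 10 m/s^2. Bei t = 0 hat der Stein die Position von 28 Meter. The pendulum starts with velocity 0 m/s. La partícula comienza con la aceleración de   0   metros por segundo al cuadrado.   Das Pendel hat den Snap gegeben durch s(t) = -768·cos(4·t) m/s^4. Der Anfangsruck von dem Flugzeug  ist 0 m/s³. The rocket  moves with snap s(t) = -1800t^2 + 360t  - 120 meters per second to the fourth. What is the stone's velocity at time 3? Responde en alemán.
Um dies zu lösen, müssen wir 1 Integral unserer Gleichung für die Beschleunigung a(t) = 8 finden. Die Stammfunktion von der Beschleunigung ist die Geschwindigkeit. Mit v(0) = 3 erhalten wir v(t) = 8·t + 3. Aus der Gleichung für die Geschwindigkeit v(t) = 8·t + 3, setzen wir t = 3 ein und erhalten v = 27.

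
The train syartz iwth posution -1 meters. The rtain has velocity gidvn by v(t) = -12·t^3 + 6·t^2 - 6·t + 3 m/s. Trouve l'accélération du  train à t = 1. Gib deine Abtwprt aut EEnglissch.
To solve this, we need to take 1 derivative of our velocity equation v(t) = -12·t^3 + 6·t^2 - 6·t + 3. Taking d/dt of v(t), we find a(t) = -36·t^2 + 12·t - 6. Using a(t) = -36·t^2 + 12·t - 6 and substituting t = 1, we find a = -30.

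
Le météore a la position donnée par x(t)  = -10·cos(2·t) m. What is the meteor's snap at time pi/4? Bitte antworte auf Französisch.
Nous devons dériver notre équation de la position x(t) = -10·cos(2·t) 4 fois. En dérivant la position, nous obtenons la vitesse: v(t) = 20·sin(2·t). En prenant d/dt de v(t), nous trouvons a(t) = 40·cos(2·t). En dérivant l'accélération, nous obtenons le jerk: j(t) = -80·sin(2·t). En dérivant le jerk, nous obtenons le snap: s(t) = -160·cos(2·t). De l'équation du snap s(t) = -160·cos(2·t), nous substituons t = pi/4 pour obtenir s = 0.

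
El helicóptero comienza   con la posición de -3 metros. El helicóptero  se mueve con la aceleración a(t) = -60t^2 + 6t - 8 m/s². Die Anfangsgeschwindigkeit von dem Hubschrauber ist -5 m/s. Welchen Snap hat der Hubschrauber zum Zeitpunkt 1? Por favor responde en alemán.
Um dies zu lösen, müssen wir 2 Ableitungen unserer Gleichung für die Beschleunigung a(t) = -60·t^2 + 6·t - 8 nehmen. Mit d/dt von a(t) finden wir j(t) = 6 - 120·t. Durch Ableiten von dem Ruck erhalten wir den Snap: s(t) = -120. Aus der Gleichung für den Snap s(t) = -120, setzen wir t = 1 ein und erhalten s = -120.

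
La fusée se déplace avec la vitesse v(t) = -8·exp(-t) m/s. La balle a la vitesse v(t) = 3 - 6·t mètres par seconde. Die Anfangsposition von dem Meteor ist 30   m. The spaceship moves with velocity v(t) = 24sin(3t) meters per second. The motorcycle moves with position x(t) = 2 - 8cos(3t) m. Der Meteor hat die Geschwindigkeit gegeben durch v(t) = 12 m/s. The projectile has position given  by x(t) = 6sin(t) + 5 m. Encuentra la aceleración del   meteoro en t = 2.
Debemos derivar nuestra ecuación de la velocidad v(t) = 12 1 vez. La derivada de la velocidad da la aceleración: a(t) = 0. Usando a(t) = 0 y sustituyendo t = 2, encontramos a = 0.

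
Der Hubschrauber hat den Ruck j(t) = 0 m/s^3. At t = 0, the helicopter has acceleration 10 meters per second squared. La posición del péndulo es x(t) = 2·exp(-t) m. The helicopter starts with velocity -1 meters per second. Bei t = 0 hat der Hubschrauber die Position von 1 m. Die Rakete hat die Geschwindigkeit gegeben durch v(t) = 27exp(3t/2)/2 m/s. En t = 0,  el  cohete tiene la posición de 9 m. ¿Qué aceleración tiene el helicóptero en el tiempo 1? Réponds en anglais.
Starting from jerk j(t) = 0, we take 1 integral. The antiderivative of jerk, with a(0) = 10, gives acceleration: a(t) = 10. From the given acceleration equation a(t) = 10, we substitute t = 1 to get a = 10.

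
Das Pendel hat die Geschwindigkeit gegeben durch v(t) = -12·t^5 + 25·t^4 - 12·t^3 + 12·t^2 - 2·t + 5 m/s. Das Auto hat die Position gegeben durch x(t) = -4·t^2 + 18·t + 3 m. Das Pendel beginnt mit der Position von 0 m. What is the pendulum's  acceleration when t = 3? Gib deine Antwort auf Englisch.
To solve this, we need to take 1 derivative of our velocity equation v(t) = -12·t^5 + 25·t^4 - 12·t^3 + 12·t^2 - 2·t + 5. The derivative of velocity gives acceleration: a(t) = -60·t^4 + 100·t^3 - 36·t^2 + 24·t - 2. Using a(t) = -60·t^4 + 100·t^3 - 36·t^2 + 24·t - 2 and substituting t = 3, we find a = -2414.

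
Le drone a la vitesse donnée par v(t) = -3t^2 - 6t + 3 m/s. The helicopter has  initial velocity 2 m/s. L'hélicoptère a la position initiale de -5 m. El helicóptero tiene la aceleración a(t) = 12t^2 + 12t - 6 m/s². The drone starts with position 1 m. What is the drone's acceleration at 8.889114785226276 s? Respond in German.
Wir müssen unsere Gleichung für die Geschwindigkeit v(t) = -3·t^2 - 6·t + 3 1-mal ableiten. Die Ableitung von der Geschwindigkeit ergibt die Beschleunigung: a(t) = -6·t - 6. Wir haben die Beschleunigung a(t) = -6·t - 6. Durch Einsetzen von t = 8.889114785226276: a(8.889114785226276) = -59.3346887113577.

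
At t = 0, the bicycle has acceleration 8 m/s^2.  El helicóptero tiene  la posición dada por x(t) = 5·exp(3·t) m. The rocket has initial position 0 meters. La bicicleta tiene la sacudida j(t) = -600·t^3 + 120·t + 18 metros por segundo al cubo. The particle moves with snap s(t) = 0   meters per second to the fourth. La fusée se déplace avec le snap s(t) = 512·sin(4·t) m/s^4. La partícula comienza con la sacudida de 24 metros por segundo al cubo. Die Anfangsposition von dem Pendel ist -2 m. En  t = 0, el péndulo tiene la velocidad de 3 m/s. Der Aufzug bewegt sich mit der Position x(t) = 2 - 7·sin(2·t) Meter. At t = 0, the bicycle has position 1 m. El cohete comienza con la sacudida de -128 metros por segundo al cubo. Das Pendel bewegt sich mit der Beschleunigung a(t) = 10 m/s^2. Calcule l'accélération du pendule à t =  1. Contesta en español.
Usando a(t) = 10 y sustituyendo t = 1, encontramos a = 10.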